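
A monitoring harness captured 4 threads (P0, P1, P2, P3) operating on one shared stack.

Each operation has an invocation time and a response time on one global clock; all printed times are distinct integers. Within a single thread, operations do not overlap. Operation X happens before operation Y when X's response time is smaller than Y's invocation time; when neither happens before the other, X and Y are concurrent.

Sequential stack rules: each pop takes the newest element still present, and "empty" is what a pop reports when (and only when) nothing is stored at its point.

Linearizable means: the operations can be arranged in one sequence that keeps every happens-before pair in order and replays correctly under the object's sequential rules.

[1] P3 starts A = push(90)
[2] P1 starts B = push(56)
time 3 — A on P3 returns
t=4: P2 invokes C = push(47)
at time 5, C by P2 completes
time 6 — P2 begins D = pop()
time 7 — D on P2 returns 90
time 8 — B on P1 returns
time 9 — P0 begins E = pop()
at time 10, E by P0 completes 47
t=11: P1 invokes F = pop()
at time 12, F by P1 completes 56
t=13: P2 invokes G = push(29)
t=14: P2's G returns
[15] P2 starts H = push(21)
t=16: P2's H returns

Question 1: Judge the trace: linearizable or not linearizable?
not linearizable

events 1..6 are fine; event 7 — the response of D at time 7 — makes the prefix non-linearizable
one real-time candidate order over the 3 completed operations — the stack replay rejects it
no completion choice of the 1 pending operation (B) rescues it — every subset was tried
take A, C, D (pending dropped): step 3 already fails, because D pop() → 90 cannot occur there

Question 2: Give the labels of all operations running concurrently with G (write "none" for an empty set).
Answer: none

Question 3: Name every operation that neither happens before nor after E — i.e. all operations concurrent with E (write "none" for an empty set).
Answer: none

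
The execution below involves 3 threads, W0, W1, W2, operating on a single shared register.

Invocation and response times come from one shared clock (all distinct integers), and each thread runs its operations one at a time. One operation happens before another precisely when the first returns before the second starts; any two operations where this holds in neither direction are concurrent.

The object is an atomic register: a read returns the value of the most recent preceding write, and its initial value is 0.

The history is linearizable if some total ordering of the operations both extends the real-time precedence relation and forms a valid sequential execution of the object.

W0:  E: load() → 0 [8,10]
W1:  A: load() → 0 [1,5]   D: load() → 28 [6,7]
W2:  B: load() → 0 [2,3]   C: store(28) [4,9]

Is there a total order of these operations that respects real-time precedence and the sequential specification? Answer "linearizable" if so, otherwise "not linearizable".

cut after 9 events: linearizable; cut after 10 events (E responds, time 10): not linearizable
5 completed operations, 7 real-time-consistent orders — every register replay fails
sample order A, B, C, D, E stalls at step 5 — E load() → 0 has no legal effect
sample order A, B, D, C, E stalls at step 3 — D load() → 28 has no legal effect

not linearizable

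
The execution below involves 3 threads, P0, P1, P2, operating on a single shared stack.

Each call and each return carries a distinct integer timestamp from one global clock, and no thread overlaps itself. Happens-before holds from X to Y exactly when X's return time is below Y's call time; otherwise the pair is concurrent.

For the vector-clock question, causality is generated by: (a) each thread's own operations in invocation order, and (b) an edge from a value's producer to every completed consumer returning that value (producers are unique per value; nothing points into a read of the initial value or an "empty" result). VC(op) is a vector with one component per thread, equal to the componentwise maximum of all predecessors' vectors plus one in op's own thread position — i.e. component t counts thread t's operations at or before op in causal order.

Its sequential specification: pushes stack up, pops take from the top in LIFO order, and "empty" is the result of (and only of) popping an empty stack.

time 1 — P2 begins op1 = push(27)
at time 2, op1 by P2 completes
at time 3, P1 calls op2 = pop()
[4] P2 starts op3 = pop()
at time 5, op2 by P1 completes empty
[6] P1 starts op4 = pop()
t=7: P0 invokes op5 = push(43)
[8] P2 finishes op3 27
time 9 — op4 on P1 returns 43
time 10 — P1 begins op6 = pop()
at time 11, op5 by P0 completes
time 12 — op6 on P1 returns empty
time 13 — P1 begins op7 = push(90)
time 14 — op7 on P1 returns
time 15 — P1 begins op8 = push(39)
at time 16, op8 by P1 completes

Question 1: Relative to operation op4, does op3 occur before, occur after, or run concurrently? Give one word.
op3 spans [4,8], op4 spans [6,9]
the intervals overlap in both directions

concurrent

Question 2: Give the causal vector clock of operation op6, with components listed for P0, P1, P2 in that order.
op1, invoked 1, has no incoming edges; only P2's bump applies → (0, 0, 1)
op2, invoked 3, has no incoming edges; only P1's bump applies → (0, 1, 0)
op5, invoked 7, has no incoming edges; only P0's bump applies → (1, 0, 0)
op3 (invocation 4): componentwise max over VC(op1)=(0, 0, 1), +1 at P2, giving (0, 0, 2)
op4 (invocation 6): componentwise max over VC(op2)=(0, 1, 0), VC(op5)=(1, 0, 0), +1 at P1, giving (1, 2, 0)
op6 (invocation 10): componentwise max over VC(op4)=(1, 2, 0), +1 at P1, giving (1, 3, 0)
op7 (invocation 13): componentwise max over VC(op6)=(1, 3, 0), +1 at P1, giving (1, 4, 0)
op8 (invocation 15): componentwise max over VC(op7)=(1, 4, 0), +1 at P1, giving (1, 5, 0)
target: VC(op6) = (1, 3, 0)

(1, 3, 0)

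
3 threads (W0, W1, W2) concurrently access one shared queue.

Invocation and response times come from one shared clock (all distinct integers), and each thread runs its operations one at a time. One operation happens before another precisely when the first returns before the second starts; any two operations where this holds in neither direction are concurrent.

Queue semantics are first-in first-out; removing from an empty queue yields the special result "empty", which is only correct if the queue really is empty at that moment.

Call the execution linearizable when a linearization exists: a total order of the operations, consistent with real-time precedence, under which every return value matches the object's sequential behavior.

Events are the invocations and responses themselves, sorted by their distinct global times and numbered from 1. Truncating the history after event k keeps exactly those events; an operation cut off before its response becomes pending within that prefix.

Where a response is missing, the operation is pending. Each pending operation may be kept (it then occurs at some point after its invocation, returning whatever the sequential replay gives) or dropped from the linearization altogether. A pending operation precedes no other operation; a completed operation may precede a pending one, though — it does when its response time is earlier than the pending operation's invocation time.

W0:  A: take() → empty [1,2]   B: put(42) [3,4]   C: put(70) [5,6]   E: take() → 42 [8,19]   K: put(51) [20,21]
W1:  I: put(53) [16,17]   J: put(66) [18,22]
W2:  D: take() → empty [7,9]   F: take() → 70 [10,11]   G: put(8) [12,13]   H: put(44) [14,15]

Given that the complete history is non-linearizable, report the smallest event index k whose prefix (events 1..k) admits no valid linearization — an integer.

events 1..8 are still linearizable — one witness is A, B, C:
1. A take() → empty, leaving queue <>
2. B put(42), leaving queue <42>
3. C put(70), leaving queue <42,70>
at event 9 (D's time-9 response) nothing linearizes any more
no completion choice of the 1 pending operation (E) rescues it — every subset was tried
one such order, A, B, C, D (pending dropped), breaks at step 4 where D take() → empty is illegal

9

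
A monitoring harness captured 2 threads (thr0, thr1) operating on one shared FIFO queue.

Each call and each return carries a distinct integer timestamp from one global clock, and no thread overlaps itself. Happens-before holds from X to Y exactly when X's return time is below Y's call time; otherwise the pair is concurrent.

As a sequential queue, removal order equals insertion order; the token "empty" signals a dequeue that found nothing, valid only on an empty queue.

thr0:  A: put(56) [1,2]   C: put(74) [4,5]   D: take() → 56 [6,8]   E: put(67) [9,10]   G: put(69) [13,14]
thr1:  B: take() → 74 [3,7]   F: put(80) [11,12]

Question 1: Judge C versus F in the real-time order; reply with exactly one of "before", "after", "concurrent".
Answer: before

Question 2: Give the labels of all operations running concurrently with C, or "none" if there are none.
Answer: B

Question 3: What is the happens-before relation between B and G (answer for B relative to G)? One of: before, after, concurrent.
Answer: before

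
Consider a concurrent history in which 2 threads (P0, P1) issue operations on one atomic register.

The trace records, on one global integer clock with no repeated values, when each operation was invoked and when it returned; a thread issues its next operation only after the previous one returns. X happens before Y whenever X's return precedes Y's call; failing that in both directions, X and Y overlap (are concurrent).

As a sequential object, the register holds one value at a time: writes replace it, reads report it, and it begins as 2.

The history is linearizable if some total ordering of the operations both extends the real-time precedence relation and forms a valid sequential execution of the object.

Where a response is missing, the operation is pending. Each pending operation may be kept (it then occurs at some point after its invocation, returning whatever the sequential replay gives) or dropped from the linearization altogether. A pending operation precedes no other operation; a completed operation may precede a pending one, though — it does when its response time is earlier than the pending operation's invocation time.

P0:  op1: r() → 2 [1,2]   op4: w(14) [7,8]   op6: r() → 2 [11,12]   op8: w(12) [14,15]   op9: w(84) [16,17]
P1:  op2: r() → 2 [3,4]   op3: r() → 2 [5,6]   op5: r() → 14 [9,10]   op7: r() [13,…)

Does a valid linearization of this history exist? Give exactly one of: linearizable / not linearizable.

already the first 12 events (up to op6's response at time 12) admit no linearization; the first 11 still do
exactly one order of the 6 completed ops respects real time; the atomic register replay fails
sample order op1, op2, op3, op4, op5, op6 stalls at step 6 — op6 r() → 2 has no legal effect

not linearizable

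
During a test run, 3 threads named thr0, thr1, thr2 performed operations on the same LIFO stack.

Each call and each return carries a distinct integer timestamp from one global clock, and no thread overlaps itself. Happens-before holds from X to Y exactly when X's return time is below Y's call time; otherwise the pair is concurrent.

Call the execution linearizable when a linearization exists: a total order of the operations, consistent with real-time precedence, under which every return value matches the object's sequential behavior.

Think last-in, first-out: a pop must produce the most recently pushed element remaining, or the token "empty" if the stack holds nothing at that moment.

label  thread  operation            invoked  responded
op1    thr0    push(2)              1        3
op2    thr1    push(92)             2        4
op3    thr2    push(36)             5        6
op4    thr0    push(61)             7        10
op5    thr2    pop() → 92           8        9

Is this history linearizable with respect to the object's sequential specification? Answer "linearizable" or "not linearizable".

cut after 8 events: linearizable; cut after 9 events (op5 responds, time 9): not linearizable
real-time-consistent orders of the 4 completed operations: 2 — all fail the LIFO stack replay
no completion choice of the 1 pending operation (op4) rescues it — every subset was tried
one such order, op1, op2, op3, op5 (pending dropped), breaks at step 4 where op5 pop() → 92 is illegal
one such order, op2, op1, op3, op5 (pending dropped), breaks at step 4 where op5 pop() → 92 is illegal

not linearizable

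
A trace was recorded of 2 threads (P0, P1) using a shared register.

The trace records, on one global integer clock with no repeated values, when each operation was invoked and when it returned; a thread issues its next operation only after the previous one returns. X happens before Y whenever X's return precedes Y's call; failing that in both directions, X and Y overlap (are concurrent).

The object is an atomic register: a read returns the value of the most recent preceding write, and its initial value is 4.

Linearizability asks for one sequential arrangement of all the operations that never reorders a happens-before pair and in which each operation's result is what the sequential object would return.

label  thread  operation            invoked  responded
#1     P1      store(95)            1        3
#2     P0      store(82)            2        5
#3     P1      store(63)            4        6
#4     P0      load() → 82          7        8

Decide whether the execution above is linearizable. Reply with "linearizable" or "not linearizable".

witness order: #1, #3, #2, #4
after step 1 (#1 store(95)): value 95
after step 2 (#3 store(63)): value 63
after step 3 (#2 store(82)): value 82
after step 4 (#4 load() → 82): value 82

linearizable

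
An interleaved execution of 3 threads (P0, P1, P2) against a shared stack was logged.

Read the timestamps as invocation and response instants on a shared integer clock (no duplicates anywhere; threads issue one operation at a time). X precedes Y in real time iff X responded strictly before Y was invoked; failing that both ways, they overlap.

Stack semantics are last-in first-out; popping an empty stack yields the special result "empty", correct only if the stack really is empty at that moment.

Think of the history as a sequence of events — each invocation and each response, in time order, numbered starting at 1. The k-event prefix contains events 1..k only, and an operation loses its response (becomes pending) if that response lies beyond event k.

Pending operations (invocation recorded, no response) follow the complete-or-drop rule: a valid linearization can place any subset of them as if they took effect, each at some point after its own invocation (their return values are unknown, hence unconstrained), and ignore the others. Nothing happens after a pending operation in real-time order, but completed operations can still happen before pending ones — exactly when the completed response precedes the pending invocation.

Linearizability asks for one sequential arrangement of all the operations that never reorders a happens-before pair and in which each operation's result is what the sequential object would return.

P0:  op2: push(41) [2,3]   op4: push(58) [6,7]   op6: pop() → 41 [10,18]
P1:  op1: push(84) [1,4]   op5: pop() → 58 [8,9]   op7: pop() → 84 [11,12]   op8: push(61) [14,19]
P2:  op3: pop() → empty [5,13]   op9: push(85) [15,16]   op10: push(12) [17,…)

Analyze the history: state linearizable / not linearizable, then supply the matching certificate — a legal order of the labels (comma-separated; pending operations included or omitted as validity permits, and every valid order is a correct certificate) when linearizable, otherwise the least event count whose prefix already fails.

1. op1 push(84), leaving stack <84>
2. op2 push(41), leaving stack <84,41>
3. op4 push(58), leaving stack <84,41,58>
4. op5 pop() → 58, leaving stack <84,41>
5. op6 pop() → 41, leaving stack <84>
6. op7 pop() → 84, leaving stack <>
7. op3 pop() → empty, leaving stack <>
8. op8 push(61), leaving stack <61>
9. op9 push(85), leaving stack <61,85>

linearizable — witness: op1, op2, op4, op5, op6, op7, op3, op8, op9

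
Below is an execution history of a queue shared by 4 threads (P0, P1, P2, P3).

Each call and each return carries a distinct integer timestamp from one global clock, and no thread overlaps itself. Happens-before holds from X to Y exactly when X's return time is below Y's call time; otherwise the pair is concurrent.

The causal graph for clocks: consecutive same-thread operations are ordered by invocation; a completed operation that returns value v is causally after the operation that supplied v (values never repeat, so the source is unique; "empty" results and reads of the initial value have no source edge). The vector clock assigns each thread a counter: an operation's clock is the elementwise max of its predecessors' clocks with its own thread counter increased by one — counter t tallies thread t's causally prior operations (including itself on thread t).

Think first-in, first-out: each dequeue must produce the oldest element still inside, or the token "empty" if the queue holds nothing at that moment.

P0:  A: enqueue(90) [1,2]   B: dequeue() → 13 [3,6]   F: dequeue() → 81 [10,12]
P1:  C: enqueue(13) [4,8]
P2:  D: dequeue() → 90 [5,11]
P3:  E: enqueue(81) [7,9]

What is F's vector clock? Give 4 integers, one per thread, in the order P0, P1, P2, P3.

(3, 1, 0, 1)

E, invoked 7, has no incoming edges; only P3's bump applies → (0, 0, 0, 1)
C, invoked 4, has no incoming edges; only P1's bump applies → (0, 1, 0, 0)
A, invoked 1, has no incoming edges; only P0's bump applies → (1, 0, 0, 0)
D, invoked 5, takes VC(A)=(1, 0, 0, 0) under max, adds 1 for P2 → (1, 0, 1, 0)
B, invoked 3, takes VC(A)=(1, 0, 0, 0), VC(C)=(0, 1, 0, 0) under max, adds 1 for P0 → (2, 1, 0, 0)
F, invoked 10, takes VC(B)=(2, 1, 0, 0), VC(E)=(0, 0, 0, 1) under max, adds 1 for P0 → (3, 1, 0, 1)
target: VC(F) = (3, 1, 0, 1)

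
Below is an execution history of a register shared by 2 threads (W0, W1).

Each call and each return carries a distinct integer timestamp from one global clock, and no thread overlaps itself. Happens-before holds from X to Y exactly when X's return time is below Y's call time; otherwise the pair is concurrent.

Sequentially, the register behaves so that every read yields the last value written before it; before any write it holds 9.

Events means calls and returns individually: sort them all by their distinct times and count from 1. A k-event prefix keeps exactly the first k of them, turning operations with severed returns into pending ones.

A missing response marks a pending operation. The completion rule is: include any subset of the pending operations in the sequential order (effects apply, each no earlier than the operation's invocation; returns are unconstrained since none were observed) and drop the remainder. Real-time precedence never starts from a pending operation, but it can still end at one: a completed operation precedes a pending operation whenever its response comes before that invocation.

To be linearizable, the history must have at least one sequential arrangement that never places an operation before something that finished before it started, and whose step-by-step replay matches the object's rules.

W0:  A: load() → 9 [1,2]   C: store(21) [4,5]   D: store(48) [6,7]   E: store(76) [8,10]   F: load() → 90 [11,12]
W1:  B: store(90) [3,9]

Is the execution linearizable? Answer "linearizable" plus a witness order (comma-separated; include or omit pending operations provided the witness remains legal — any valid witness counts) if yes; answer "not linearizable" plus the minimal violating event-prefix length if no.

step 1: A load() → 9 — value 9
step 2: C store(21) — value 21
step 3: D store(48) — value 48
step 4: E store(76) — value 76
step 5: B store(90) — value 90
step 6: F load() → 90 — value 90

linearizable — witness: A, C, D, E, B, F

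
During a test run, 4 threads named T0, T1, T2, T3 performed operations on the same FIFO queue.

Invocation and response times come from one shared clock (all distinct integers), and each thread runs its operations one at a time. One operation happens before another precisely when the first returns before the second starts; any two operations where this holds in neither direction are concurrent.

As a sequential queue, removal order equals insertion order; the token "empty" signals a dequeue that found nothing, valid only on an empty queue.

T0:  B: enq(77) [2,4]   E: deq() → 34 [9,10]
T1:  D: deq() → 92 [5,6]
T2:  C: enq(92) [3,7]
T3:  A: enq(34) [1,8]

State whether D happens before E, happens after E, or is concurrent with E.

before

D spans [5,6], E spans [9,10]
resp(D)=6 < inv(E)=9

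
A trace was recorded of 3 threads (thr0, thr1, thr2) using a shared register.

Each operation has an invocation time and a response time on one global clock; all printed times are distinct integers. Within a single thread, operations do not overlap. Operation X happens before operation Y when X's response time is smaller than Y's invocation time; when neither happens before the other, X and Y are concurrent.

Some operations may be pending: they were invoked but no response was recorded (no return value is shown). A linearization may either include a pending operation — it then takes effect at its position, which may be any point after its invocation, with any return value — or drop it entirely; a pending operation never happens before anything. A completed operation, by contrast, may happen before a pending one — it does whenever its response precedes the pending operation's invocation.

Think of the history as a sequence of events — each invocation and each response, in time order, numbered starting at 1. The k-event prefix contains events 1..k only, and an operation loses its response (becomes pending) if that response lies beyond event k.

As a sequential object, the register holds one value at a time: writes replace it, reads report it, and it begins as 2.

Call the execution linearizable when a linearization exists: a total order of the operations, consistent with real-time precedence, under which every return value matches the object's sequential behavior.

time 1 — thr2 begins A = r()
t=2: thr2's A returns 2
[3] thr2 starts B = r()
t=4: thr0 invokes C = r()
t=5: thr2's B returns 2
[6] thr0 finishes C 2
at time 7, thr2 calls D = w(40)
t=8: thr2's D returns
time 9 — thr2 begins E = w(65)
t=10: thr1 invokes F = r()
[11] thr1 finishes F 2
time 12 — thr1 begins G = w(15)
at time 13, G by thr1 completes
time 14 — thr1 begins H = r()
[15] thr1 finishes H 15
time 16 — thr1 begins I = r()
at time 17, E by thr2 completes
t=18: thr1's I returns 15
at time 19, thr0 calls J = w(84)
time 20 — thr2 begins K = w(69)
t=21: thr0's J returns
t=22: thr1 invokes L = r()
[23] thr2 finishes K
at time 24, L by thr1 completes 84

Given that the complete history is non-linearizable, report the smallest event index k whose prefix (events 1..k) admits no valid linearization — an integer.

a valid linearization of events 1..10 exists, for instance A, B, C, D:
step 1: A r() → 2 — value 2
step 2: B r() → 2 — value 2
step 3: C r() → 2 — value 2
step 4: D w(40) — value 40
once event 11 joins (F's response, time 11), exhaustive search finds no witness
completion choices over the 1 pending operation (E) were checked; none helps
take A, B, C, D, F (pending dropped): step 5 already fails, because F r() → 2 cannot occur there
take A, C, B, D, F (pending dropped): step 5 already fails, because F r() → 2 cannot occur there

11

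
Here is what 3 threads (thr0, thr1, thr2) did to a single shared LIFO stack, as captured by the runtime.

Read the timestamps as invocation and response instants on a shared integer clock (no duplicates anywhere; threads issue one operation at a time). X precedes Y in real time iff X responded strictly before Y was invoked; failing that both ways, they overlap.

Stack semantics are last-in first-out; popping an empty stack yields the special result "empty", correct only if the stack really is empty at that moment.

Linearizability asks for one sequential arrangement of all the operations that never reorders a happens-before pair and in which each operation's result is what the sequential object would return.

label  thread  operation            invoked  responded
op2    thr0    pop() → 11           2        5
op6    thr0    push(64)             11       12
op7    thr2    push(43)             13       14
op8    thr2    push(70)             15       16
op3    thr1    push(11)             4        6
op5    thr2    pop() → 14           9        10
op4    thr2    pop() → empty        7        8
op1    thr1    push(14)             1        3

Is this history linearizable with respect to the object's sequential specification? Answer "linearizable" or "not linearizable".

not linearizable

events 1..7 are fine; event 8 — the response of op4 at time 8 — makes the prefix non-linearizable
no legal order exists: 3 real-time-consistent candidates over 4 completed LIFO stack operations, all rejected
one such order, op1, op2, op3, op4, breaks at step 2 where op2 pop() → 11 is illegal
one such order, op1, op3, op2, op4, breaks at step 4 where op4 pop() → empty is illegal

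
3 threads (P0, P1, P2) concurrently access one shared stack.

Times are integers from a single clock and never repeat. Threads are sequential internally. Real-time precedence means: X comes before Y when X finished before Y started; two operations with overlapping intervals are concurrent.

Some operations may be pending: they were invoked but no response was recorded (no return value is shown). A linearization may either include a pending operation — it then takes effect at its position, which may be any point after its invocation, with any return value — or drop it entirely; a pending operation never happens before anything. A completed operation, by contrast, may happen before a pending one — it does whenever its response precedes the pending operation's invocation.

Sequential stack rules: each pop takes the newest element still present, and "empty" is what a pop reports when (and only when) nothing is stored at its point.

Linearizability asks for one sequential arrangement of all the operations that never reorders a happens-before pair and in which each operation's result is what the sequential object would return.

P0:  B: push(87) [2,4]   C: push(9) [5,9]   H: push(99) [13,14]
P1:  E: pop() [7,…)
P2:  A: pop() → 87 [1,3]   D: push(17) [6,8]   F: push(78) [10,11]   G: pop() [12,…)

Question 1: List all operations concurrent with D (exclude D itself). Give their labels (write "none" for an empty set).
Answer: C, E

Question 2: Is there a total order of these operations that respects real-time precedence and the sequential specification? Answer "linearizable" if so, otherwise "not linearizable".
linearizable

one valid linearization: B, A, C, D, E, F, G, H
step 1: B push(87) — stack <87>
step 2: A pop() → 87 — stack <>
step 3: C push(9) — stack <9>
step 4: D push(17) — stack <9,17>
step 5: E pop() (pending, included) — stack <9>
step 6: F push(78) — stack <9,78>
step 7: G pop() (pending, included) — stack <9>
step 8: H push(99) — stack <9,99>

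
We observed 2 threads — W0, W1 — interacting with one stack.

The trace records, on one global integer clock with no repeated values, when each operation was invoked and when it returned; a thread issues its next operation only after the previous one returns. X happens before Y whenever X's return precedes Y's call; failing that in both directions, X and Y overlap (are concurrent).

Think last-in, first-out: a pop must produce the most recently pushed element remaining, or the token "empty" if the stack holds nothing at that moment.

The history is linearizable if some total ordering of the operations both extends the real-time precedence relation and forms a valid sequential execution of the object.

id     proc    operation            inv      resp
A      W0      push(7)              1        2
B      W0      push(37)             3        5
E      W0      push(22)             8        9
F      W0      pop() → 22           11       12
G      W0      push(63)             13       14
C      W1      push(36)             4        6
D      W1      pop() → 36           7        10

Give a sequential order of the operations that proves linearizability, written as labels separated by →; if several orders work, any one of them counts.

after step 1 (A push(7)): stack <7>
after step 2 (B push(37)): stack <7,37>
after step 3 (C push(36)): stack <7,37,36>
after step 4 (D pop() → 36): stack <7,37>
after step 5 (E push(22)): stack <7,37,22>
after step 6 (F pop() → 22): stack <7,37>
after step 7 (G push(63)): stack <7,37,63>

A → B → C → D → E → F → G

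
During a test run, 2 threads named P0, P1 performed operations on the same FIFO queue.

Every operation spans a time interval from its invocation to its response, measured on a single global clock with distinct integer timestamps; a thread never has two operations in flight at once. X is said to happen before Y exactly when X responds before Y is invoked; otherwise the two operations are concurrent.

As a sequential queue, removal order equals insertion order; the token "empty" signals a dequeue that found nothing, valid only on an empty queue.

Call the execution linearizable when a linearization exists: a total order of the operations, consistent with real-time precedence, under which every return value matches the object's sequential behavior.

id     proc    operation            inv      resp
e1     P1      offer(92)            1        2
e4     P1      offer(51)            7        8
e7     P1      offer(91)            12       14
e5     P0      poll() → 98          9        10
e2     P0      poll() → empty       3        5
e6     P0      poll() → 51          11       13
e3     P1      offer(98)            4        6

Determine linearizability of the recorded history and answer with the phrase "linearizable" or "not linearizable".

not linearizable

cut after 4 events: linearizable; cut after 5 events (e2 responds, time 5): not linearizable
the completed operations (2 total) allow one real-time order; the FIFO queue replay rejects it
every completion of the 1 pending operation (e3) was checked; none linearizes
for example e1, e2 (pending dropped) fails at step 2: e2 poll() → empty is not legal there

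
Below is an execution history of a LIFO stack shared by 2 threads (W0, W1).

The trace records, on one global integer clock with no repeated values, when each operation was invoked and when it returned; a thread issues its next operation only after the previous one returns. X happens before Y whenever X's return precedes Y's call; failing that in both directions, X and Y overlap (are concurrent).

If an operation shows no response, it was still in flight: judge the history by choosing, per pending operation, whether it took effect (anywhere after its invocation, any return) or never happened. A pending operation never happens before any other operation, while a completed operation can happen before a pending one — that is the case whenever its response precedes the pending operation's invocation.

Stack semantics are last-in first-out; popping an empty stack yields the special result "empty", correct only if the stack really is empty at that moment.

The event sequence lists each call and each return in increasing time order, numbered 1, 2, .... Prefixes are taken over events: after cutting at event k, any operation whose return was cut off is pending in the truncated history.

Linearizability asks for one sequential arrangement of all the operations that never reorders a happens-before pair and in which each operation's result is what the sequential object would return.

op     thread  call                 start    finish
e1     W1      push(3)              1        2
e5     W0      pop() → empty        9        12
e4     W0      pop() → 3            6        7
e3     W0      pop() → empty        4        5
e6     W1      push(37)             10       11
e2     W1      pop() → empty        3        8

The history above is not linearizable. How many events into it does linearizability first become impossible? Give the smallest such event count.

events 1..6 are linearizable; a witness order is e1, e2, e3:
step 1: e1 push(3) — stack <3>
step 2: e2 pop() (pending, included) — stack <>
step 3: e3 pop() → empty — stack <>
at event 7 (e4's time-7 response) nothing linearizes any more
no escape via the 1 pending operation (e2): every completion choice fails
e.g. e1, e3, e4 (pending dropped): illegal at step 2, since e3 pop() → empty cannot apply there

7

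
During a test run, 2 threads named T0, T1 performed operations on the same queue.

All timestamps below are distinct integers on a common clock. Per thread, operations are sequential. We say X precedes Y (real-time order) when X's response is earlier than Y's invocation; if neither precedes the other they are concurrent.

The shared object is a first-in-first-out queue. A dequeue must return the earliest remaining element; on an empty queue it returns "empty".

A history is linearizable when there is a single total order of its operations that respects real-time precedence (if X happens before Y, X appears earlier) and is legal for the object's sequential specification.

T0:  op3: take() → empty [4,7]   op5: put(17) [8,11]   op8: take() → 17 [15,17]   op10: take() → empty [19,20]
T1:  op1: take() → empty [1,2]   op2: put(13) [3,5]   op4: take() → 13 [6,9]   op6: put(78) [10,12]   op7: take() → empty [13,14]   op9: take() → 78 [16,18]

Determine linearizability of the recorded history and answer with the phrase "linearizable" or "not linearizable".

not linearizable

cut after 13 events: linearizable; cut after 14 events (op7 responds, time 14): not linearizable
the 7 completed operations admit 8 real-time orders; each fails the queue replay
for example op1, op2, op3, op4, op5, op6, op7 fails at step 3: op3 take() → empty is not legal there
for example op1, op2, op3, op4, op6, op5, op7 fails at step 3: op3 take() → empty is not legal there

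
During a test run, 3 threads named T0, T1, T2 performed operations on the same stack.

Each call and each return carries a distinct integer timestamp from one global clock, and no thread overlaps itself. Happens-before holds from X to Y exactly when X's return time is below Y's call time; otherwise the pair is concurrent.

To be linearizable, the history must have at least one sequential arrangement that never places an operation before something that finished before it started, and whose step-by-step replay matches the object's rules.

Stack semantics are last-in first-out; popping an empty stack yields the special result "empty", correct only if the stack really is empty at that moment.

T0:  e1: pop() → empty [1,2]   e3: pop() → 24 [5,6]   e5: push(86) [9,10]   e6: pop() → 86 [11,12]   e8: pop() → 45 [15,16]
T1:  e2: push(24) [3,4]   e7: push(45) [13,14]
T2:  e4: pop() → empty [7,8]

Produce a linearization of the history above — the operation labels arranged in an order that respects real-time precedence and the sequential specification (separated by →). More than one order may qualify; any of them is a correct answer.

after step 1 (e1 pop() → empty): stack <>
after step 2 (e2 push(24)): stack <24>
after step 3 (e3 pop() → 24): stack <>
after step 4 (e4 pop() → empty): stack <>
after step 5 (e5 push(86)): stack <86>
after step 6 (e6 pop() → 86): stack <>
after step 7 (e7 push(45)): stack <45>
after step 8 (e8 pop() → 45): stack <>

e1 → e2 → e3 → e4 → e5 → e6 → e7 → e8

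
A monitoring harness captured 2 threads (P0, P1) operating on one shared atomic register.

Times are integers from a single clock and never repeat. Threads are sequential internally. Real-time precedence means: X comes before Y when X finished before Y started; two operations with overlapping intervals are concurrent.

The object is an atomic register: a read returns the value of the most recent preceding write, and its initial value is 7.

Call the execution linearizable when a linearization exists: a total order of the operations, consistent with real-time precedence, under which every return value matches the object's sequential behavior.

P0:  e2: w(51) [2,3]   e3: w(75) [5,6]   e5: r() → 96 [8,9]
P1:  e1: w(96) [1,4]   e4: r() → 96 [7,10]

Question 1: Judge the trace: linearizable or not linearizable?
not linearizable

the violation lands at event 9, e5's response at time 9: events 1..8 linearize, events 1..9 do not
2 orders of the 4 completed atomic register ops respect real time; none is legal
include/drop combinations of the 1 pending operation (e4) were all tried; none helps
e.g. e1, e2, e3, e5 (pending dropped): illegal at step 4, since e5 r() → 96 cannot apply there
e.g. e2, e1, e3, e5 (pending dropped): illegal at step 4, since e5 r() → 96 cannot apply there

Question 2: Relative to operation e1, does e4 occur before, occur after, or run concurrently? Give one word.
after

e4 spans [7,10], e1 spans [1,4]
resp(e1)=4 < inv(e4)=7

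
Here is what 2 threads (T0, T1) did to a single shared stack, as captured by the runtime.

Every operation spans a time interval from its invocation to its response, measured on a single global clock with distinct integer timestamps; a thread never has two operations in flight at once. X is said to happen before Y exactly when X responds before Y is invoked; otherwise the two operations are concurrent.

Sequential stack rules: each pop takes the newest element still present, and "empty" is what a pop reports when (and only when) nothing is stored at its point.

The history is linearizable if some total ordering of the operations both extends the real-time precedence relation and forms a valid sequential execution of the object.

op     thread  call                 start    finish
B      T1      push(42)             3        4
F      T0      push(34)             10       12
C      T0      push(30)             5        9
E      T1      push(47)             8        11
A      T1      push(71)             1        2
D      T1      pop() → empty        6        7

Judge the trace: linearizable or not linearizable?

the violation lands at event 7, D's response at time 7: events 1..6 linearize, events 1..7 do not
the completed operations (3 total) allow one real-time order; the stack replay rejects it
completion choices over the 1 pending operation (C) were checked; none helps
one such order, A, B, D (pending dropped), breaks at step 3 where D pop() → empty is illegal

not linearizable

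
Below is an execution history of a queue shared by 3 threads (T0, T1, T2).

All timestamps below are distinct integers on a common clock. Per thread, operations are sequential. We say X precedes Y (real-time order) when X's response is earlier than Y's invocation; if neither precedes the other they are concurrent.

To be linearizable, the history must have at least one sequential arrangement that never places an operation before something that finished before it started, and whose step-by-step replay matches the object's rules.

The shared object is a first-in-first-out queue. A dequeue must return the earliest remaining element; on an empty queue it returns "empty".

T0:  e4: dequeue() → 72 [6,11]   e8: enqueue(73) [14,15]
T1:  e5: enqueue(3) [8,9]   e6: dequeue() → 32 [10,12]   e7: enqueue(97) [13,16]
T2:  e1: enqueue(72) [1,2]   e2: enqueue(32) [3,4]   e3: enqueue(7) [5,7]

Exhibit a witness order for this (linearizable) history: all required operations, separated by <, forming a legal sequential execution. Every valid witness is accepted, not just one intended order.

1. e1 enqueue(72), leaving queue <72>
2. e2 enqueue(32), leaving queue <72,32>
3. e3 enqueue(7), leaving queue <72,32,7>
4. e4 dequeue() → 72, leaving queue <32,7>
5. e5 enqueue(3), leaving queue <32,7,3>
6. e6 dequeue() → 32, leaving queue <7,3>
7. e7 enqueue(97), leaving queue <7,3,97>
8. e8 enqueue(73), leaving queue <7,3,97,73>

e1 < e2 < e3 < e4 < e5 < e6 < e7 < e8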